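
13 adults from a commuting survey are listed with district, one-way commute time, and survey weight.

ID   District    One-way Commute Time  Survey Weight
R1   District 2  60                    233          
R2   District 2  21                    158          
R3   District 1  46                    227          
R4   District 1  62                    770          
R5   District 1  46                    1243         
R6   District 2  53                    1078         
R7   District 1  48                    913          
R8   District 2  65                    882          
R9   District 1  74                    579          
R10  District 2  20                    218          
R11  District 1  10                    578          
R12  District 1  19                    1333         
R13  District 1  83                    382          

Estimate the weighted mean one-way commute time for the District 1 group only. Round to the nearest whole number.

44

District 1 rows: R3, R4, R5, R7, R9, R11, R12, R13
Weighted sum = 46×227 + 62×770 + 46×1243 + 48×913 + 74×579 + 10×578 + 19×1333 + 83×382
  = 10442 + 47740 + 57178 + 43824 + 42846 + 5780 + 25327 + 31706 = 264843
Sum of weights = 6025
Weighted mean = 264843 / 6025 = 43.957344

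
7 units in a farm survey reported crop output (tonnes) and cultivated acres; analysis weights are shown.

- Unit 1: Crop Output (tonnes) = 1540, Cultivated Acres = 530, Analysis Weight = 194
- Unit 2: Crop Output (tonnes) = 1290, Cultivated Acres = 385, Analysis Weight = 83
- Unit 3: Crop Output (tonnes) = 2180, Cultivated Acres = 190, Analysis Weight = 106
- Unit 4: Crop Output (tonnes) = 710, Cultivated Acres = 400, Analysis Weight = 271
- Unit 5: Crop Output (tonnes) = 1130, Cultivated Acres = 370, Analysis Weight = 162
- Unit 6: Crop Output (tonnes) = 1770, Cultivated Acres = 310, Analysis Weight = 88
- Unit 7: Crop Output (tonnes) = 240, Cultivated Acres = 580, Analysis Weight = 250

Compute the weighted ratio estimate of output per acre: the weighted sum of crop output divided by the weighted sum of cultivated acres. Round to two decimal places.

Σ wᵢ·y = 1540×194 + 1290×83 + 2180×106 + 710×271 + 1130×162 + 1770×88 + 240×250
  = 298760 + 107070 + 231080 + 192410 + 183060 + 155760 + 60000 = 1228140
Σ wᵢ·x = 530×194 + 385×83 + 190×106 + 400×271 + 370×162 + 310×88 + 580×250
  = 495535
Ratio = 1228140 / 495535 = 2.4784122

2.48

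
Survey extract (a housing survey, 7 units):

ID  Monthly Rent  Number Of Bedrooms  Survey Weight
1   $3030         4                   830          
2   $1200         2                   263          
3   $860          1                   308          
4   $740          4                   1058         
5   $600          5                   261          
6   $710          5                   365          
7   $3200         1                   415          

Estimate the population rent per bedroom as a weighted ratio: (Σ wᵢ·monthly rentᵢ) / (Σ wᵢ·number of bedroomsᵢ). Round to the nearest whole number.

Σ wᵢ·y = 3030×830 + 1200×263 + 860×308 + 740×1058 + 600×261 + 710×365 + 3200×415
  = 5622050
Σ wᵢ·x = 4×830 + 2×263 + 1×308 + 4×1058 + 5×261 + 5×365 + 1×415
  = 3320 + 526 + 308 + 4232 + 1305 + 1825 + 415 = 11931
Ratio = 5622050 / 11931 = 471.21365

471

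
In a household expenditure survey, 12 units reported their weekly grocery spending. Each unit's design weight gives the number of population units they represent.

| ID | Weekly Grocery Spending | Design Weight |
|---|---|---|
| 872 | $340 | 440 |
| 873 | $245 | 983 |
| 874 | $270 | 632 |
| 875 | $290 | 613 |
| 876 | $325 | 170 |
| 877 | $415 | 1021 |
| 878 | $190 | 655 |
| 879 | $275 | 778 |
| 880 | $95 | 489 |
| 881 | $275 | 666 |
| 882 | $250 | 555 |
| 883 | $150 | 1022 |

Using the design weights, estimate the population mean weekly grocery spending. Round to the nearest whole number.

Weighted sum = 340×440 + 245×983 + 270×632 + 290×613 + 325×170 + 415×1021 + 190×655 + 275×778 + 95×489 + 275×666 + 250×555 + 150×1022
  = 149600 + 240835 + 170640 + 177770 + 55250 + 423715 + 124450 + 213950 + 46455 + 183150 + 138750 + 153300 = 2077865
Sum of weights = 8024
Weighted mean = 2077865 / 8024 = 258.95626

259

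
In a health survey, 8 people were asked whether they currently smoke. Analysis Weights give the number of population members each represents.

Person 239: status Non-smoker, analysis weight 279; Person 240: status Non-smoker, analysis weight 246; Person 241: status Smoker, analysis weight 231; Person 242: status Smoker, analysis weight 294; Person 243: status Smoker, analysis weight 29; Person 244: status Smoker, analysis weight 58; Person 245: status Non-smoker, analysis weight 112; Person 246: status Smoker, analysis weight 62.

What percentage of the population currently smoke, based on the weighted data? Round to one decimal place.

51.4

Sum of weights for 'Smoker' = 231 + 294 + 29 + 58 + 62 = 674
Total weight = 279 + 246 + 231 + 294 + 29 + 58 + 112 + 62 = 1311
Weighted proportion = 674 / 1311 = 0.51411137 → 51.411137%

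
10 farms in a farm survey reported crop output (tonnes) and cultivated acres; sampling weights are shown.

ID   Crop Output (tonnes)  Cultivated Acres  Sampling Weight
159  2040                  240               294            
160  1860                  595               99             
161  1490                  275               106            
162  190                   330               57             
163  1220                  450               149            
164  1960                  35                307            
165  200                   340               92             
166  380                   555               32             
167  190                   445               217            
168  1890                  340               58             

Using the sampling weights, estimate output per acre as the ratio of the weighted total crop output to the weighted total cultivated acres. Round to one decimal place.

4.6

Σ wᵢ·y = 2040×294 + 1860×99 + 1490×106 + 190×57 + 1220×149 + 1960×307 + 200×92 + 380×32 + 190×217 + 1890×58
  = 599760 + 184140 + 157940 + 10830 + 181780 + 601720 + 18400 + 12160 + 41230 + 109620 = 1917580
Σ wᵢ·x = 240×294 + 595×99 + 275×106 + 330×57 + 450×149 + 35×307 + 340×92 + 555×32 + 445×217 + 340×58
  = 420545
Ratio = 1917580 / 420545 = 4.5597498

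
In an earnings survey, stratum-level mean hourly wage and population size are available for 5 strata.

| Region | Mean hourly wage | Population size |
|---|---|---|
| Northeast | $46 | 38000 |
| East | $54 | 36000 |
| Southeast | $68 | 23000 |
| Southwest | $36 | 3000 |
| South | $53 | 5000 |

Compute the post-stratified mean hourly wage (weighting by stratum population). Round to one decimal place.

53.6

Σ Nₕ·x̄ₕ = 46×38000 + 54×36000 + 68×23000 + 36×3000 + 53×5000
  = 1748000 + 1944000 + 1564000 + 108000 + 265000 = 5629000
Σ Nₕ = 38000 + 36000 + 23000 + 3000 + 5000 = 105000
Overall mean = 5629000 / 105000 = 53.609524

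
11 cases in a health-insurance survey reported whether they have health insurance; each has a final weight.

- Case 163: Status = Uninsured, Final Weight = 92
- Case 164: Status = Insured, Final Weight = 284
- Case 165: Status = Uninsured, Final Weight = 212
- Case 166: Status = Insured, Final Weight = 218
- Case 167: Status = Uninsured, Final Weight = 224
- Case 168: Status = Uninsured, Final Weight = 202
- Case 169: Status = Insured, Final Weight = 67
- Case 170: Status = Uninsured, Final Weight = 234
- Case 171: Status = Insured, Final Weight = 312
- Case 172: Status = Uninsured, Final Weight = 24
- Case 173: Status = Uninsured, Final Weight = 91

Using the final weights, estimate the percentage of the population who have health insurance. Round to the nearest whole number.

45

Sum of weights for 'Insured' = 284 + 218 + 67 + 312 = 881
Total weight = 92 + 284 + 212 + 218 + 224 + 202 + 67 + 234 + 312 + 24 + 91 = 1960
Weighted proportion = 881 / 1960 = 0.4494898 → 44.94898%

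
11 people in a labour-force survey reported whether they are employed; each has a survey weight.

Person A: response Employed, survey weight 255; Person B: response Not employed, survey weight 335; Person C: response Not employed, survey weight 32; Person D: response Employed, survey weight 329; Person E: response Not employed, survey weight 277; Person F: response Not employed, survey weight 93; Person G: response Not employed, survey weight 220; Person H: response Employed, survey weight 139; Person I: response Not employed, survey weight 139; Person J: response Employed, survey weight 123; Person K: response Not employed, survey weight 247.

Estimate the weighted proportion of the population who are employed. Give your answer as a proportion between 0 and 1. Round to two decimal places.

0.39

Sum of weights for 'Employed' = 255 + 329 + 139 + 123 = 846
Total weight = 2189
Weighted proportion = 846 / 2189 = 0.38647784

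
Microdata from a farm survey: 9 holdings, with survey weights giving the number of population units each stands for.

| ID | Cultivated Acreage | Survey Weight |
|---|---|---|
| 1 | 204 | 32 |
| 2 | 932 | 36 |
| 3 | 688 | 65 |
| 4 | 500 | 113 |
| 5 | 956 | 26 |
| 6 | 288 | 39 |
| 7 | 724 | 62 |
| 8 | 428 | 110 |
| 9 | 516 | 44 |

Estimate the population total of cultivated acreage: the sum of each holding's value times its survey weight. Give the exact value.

Weighted total = 204×32 + 932×36 + 688×65 + 500×113 + 956×26 + 288×39 + 724×62 + 428×110 + 516×44
  = 6528 + 33552 + 44720 + 56500 + 24856 + 11232 + 44888 + 47080 + 22704 = 292060

292060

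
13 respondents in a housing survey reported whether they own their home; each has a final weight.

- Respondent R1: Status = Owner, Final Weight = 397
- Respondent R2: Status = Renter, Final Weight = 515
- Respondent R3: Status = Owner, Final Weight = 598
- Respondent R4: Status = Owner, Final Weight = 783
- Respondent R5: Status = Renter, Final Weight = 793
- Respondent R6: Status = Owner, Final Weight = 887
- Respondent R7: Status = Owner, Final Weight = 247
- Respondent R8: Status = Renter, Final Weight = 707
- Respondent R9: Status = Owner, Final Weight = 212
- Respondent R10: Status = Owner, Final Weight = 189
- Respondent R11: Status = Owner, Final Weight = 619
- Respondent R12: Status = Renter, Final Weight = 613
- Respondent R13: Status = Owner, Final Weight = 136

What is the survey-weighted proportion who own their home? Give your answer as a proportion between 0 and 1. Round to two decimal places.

0.61

Sum of weights for 'Owner' = 397 + 598 + 783 + 887 + 247 + 212 + 189 + 619 + 136 = 4068
Total weight = 6696
Weighted proportion = 4068 / 6696 = 0.60752688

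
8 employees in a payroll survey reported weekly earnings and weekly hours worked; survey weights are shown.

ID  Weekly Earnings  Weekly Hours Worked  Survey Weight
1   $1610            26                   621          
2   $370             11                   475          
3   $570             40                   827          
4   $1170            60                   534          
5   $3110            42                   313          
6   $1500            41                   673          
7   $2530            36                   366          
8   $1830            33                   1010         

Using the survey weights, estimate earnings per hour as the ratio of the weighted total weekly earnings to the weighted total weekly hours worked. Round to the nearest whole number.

40

Σ wᵢ·y = 1610×621 + 370×475 + 570×827 + 1170×534 + 3110×313 + 1500×673 + 2530×366 + 1830×1010
  = 999810 + 175750 + 471390 + 624780 + 973430 + 1009500 + 925980 + 1848300 = 7028940
Σ wᵢ·x = 26×621 + 11×475 + 40×827 + 60×534 + 42×313 + 41×673 + 36×366 + 33×1010
  = 16146 + 5225 + 33080 + 32040 + 13146 + 27593 + 13176 + 33330 = 173736
Ratio = 7028940 / 173736 = 40.457591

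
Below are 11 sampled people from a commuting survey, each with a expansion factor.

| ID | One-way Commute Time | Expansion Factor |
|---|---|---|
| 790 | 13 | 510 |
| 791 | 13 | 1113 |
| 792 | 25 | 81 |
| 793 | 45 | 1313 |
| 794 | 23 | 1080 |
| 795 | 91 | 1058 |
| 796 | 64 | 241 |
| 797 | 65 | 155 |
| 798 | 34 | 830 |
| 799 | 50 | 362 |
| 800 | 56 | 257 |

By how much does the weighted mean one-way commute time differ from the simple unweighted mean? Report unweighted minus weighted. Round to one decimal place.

Unweighted sum = 13 + 13 + 25 + 45 + 23 + 91 + 64 + 65 + 34 + 50 + 56 = 479
Unweighted mean = 479 / 11 = 43.545455
Weighted sum = 13×510 + 13×1113 + 25×81 + 45×1313 + 23×1080 + 91×1058 + 64×241 + 65×155 + 34×830 + 50×362 + 56×257
  = 6630 + 14469 + 2025 + 59085 + 24840 + 96278 + 15424 + 10075 + 28220 + 18100 + 14392 = 289538
Sum of weights = 510 + 1113 + 81 + 1313 + 1080 + 1058 + 241 + 155 + 830 + 362 + 257 = 7000
Weighted mean = 289538 / 7000 = 41.362571
Difference (unweighted minus weighted) = 2.1828831

2.2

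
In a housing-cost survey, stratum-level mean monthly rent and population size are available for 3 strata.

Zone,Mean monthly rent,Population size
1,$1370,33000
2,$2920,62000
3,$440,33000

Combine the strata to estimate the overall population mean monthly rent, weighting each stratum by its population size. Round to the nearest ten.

Σ Nₕ·x̄ₕ = 240770000
Σ Nₕ = 33000 + 62000 + 33000 = 128000
Overall mean = 240770000 / 128000 = 1881.0156

1880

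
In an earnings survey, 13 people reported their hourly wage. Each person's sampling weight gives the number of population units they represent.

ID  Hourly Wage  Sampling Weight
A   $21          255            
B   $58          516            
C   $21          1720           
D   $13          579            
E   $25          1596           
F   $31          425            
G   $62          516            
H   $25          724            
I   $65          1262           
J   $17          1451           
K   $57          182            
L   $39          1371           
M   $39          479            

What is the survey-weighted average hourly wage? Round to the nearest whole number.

Weighted sum = 371318
Sum of weights = 11076
Weighted mean = 371318 / 11076 = 33.524558

34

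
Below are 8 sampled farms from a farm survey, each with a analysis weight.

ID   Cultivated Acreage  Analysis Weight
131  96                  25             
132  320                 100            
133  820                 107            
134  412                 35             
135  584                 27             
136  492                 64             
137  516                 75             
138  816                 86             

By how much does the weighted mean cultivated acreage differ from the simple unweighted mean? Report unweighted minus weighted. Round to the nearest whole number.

Unweighted sum = 96 + 320 + 820 + 412 + 584 + 492 + 516 + 816 = 4056
Unweighted mean = 4056 / 8 = 507
Weighted sum = 292692
Sum of weights = 25 + 100 + 107 + 35 + 27 + 64 + 75 + 86 = 519
Weighted mean = 292692 / 519 = 563.95376
Difference (unweighted minus weighted) = -56.953757

-57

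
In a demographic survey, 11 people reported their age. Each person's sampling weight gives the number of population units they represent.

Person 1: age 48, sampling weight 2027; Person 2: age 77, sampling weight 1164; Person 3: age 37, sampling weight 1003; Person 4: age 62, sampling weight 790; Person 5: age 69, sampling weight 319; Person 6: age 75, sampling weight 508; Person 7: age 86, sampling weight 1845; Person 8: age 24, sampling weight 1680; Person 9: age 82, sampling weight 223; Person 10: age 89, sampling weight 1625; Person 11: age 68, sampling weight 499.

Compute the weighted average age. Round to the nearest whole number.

62

Weighted sum = 48×2027 + 77×1164 + 37×1003 + 62×790 + 69×319 + 75×508 + 86×1845 + 24×1680 + 82×223 + 89×1625 + 68×499
  = 728959
Sum of weights = 2027 + 1164 + 1003 + 790 + 319 + 508 + 1845 + 1680 + 223 + 1625 + 499 = 11683
Weighted mean = 728959 / 11683 = 62.394847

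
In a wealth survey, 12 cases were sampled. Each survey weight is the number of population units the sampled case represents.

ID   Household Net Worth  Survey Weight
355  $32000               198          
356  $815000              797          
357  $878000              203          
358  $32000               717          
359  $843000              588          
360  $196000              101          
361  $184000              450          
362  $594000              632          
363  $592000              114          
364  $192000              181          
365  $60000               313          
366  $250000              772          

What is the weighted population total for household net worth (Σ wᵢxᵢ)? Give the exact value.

Weighted total = 2144777000

2144777000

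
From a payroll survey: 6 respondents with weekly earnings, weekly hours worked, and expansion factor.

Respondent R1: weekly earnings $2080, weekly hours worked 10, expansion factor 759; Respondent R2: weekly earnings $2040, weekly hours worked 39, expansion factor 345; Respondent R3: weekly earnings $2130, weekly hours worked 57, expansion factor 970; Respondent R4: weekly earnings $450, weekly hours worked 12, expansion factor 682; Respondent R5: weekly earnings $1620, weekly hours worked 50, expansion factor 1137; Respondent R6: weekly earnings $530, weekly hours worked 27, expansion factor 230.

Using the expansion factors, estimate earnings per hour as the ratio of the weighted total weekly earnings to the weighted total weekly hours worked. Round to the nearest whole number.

Σ wᵢ·y = 2080×759 + 2040×345 + 2130×970 + 450×682 + 1620×1137 + 530×230
  = 1578720 + 703800 + 2066100 + 306900 + 1841940 + 121900 = 6619360
Σ wᵢ·x = 10×759 + 39×345 + 57×970 + 12×682 + 50×1137 + 27×230
  = 7590 + 13455 + 55290 + 8184 + 56850 + 6210 = 147579
Ratio = 6619360 / 147579 = 44.852994

45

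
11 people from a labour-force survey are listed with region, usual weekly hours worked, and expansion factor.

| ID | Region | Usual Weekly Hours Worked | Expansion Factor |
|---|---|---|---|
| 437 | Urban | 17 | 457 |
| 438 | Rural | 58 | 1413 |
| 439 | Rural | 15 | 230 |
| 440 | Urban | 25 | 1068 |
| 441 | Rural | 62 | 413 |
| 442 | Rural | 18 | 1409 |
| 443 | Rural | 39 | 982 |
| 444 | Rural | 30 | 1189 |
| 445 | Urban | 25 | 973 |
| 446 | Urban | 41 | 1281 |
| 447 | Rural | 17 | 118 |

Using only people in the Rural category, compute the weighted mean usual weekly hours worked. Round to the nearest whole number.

37

Rural rows: 438, 439, 441, 442, 443, 444, 447
Weighted sum = 58×1413 + 15×230 + 62×413 + 18×1409 + 39×982 + 30×1189 + 17×118
  = 212346
Sum of weights = 1413 + 230 + 413 + 1409 + 982 + 1189 + 118 = 5754
Weighted mean = 212346 / 5754 = 36.904067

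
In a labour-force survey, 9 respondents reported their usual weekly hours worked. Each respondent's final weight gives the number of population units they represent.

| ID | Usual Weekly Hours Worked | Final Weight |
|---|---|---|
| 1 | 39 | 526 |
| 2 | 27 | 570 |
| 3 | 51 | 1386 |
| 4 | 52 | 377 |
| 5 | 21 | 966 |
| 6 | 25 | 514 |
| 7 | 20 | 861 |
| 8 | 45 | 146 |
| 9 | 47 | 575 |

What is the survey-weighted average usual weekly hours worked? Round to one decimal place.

35.5

Weighted sum = 39×526 + 27×570 + 51×1386 + 52×377 + 21×966 + 25×514 + 20×861 + 45×146 + 47×575
  = 210145
Sum of weights = 526 + 570 + 1386 + 377 + 966 + 514 + 861 + 146 + 575 = 5921
Weighted mean = 210145 / 5921 = 35.491471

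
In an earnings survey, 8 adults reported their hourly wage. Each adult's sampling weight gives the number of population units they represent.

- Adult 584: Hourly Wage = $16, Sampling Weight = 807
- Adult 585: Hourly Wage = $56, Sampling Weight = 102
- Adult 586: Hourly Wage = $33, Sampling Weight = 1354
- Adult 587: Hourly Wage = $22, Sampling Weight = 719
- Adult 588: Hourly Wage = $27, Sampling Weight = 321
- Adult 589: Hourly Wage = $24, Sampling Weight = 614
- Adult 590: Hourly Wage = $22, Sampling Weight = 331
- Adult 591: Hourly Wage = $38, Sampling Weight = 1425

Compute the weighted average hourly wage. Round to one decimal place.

Weighted sum = 16×807 + 56×102 + 33×1354 + 22×719 + 27×321 + 24×614 + 22×331 + 38×1425
  = 12912 + 5712 + 44682 + 15818 + 8667 + 14736 + 7282 + 54150 = 163959
Sum of weights = 807 + 102 + 1354 + 719 + 321 + 614 + 331 + 1425 = 5673
Weighted mean = 163959 / 5673 = 28.901639

28.9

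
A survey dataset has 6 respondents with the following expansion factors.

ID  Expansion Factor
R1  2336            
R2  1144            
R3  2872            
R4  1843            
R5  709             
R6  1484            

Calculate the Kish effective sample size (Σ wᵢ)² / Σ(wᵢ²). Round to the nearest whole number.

Σ wᵢ = 2336 + 1144 + 2872 + 1843 + 709 + 1484 = 10388
Σ wᵢ² = 5456896 + 1308736 + 8248384 + 3396649 + 502681 + 2202256 = 21115602
n_eff = 10388² / 21115602 = 107910544 / 21115602 = 5.110465

5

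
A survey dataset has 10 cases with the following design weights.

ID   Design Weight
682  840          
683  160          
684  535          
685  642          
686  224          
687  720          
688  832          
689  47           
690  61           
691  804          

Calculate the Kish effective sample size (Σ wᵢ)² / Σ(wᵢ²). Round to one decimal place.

Σ wᵢ = 840 + 160 + 535 + 642 + 224 + 720 + 832 + 47 + 61 + 804 = 4865
Σ wᵢ² = 705600 + 25600 + 286225 + 412164 + 50176 + 518400 + 692224 + 2209 + 3721 + 646416 = 3342735
n_eff = 4865² / 3342735 = 23668225 / 3342735 = 7.080497

7.1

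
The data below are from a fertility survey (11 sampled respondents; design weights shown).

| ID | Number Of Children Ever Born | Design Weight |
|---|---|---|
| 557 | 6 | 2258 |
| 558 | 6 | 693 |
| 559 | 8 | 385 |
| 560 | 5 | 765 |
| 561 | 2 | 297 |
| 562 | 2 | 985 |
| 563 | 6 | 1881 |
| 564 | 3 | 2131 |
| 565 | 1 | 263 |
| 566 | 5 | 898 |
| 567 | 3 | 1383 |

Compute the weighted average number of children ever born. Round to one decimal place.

Weighted sum = 53756
Sum of weights = 2258 + 693 + 385 + 765 + 297 + 985 + 1881 + 2131 + 263 + 898 + 1383 = 11939
Weighted mean = 53756 / 11939 = 4.5025547

4.5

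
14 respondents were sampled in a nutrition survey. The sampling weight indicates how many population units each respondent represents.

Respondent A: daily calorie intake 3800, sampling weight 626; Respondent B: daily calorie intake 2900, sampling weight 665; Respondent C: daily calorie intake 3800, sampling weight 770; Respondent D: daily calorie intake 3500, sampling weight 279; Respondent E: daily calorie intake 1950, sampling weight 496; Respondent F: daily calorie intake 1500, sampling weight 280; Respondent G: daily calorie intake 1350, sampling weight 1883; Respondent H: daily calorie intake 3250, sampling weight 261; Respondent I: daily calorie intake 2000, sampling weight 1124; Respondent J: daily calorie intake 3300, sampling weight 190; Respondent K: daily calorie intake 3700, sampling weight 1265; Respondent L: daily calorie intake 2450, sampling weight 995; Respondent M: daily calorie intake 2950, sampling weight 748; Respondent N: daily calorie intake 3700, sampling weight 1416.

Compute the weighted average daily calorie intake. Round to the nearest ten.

2770

Weighted sum = 30426350
Sum of weights = 10998
Weighted mean = 30426350 / 10998 = 2766.5348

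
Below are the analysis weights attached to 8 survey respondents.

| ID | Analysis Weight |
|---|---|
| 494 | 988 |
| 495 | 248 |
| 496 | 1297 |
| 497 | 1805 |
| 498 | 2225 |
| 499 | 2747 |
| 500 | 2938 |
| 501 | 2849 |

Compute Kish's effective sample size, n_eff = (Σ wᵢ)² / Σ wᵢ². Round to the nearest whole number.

Σ wᵢ = 988 + 248 + 1297 + 1805 + 2225 + 2747 + 2938 + 2849 = 15097
Σ wᵢ² = 976144 + 61504 + 1682209 + 3258025 + 4950625 + 7546009 + 8631844 + 8116801 = 35223161
n_eff = 15097² / 35223161 = 227919409 / 35223161 = 6.4707256

6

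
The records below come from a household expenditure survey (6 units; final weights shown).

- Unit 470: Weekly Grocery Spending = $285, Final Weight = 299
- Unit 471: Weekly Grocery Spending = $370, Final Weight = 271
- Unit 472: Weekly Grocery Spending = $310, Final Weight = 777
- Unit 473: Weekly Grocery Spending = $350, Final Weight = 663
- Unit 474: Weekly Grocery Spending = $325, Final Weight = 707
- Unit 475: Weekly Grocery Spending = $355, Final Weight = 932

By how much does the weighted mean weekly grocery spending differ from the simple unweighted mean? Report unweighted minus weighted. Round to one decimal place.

Unweighted sum = 285 + 370 + 310 + 350 + 325 + 355 = 1995
Unweighted mean = 1995 / 6 = 332.5
Weighted sum = 285×299 + 370×271 + 310×777 + 350×663 + 325×707 + 355×932
  = 85215 + 100270 + 240870 + 232050 + 229775 + 330860 = 1219040
Sum of weights = 299 + 271 + 777 + 663 + 707 + 932 = 3649
Weighted mean = 1219040 / 3649 = 334.07509
Difference (unweighted minus weighted) = -1.5750891

-1.6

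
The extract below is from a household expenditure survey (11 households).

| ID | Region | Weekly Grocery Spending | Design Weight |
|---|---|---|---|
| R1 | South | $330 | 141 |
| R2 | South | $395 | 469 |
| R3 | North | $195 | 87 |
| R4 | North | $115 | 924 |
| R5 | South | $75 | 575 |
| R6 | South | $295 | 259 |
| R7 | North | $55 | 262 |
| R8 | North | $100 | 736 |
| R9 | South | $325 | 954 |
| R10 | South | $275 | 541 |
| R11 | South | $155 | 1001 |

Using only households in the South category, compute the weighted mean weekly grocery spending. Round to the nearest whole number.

South rows: R1, R2, R5, R6, R9, R10, R11
Weighted sum = 965295
Sum of weights = 141 + 469 + 575 + 259 + 954 + 541 + 1001 = 3940
Weighted mean = 965295 / 3940 = 244.99873

245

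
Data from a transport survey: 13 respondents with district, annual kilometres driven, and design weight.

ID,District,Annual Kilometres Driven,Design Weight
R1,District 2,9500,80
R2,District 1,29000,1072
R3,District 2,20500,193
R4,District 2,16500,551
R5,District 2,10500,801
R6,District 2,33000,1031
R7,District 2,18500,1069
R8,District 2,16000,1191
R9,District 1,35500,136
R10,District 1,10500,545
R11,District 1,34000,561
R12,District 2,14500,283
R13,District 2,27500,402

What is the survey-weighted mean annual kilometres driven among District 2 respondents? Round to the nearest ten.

19680

District 2 rows: R1, R3, R4, R5, R6, R7, R8, R12, R13
Weighted sum = 9500×80 + 20500×193 + 16500×551 + 10500×801 + 33000×1031 + 18500×1069 + 16000×1191 + 14500×283 + 27500×402
  = 760000 + 3956500 + 9091500 + 8410500 + 34023000 + 19776500 + 19056000 + 4103500 + 11055000 = 110232500
Sum of weights = 80 + 193 + 551 + 801 + 1031 + 1069 + 1191 + 283 + 402 = 5601
Weighted mean = 110232500 / 5601 = 19680.861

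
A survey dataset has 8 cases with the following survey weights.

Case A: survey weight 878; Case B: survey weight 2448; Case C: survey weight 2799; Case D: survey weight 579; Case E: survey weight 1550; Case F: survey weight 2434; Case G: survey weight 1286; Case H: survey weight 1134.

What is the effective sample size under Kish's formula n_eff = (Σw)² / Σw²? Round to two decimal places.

6.56

Σ wᵢ = 13108
Σ wᵢ² = 770884 + 5992704 + 7834401 + 335241 + 2402500 + 5924356 + 1653796 + 1285956 = 26199838
n_eff = 13108² / 26199838 = 171819664 / 26199838 = 6.558043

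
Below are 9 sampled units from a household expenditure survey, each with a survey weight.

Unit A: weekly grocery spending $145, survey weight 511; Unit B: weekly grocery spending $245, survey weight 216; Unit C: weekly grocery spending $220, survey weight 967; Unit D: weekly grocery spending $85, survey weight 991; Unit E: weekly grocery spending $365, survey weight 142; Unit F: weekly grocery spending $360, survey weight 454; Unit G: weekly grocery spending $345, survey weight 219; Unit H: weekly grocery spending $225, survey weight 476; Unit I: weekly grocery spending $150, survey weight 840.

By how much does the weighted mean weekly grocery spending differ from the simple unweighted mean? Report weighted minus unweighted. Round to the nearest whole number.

-41

Unweighted sum = 2140
Unweighted mean = 2140 / 9 = 237.77778
Weighted sum = 145×511 + 245×216 + 220×967 + 85×991 + 365×142 + 360×454 + 345×219 + 225×476 + 150×840
  = 74095 + 52920 + 212740 + 84235 + 51830 + 163440 + 75555 + 107100 + 126000 = 947915
Sum of weights = 511 + 216 + 967 + 991 + 142 + 454 + 219 + 476 + 840 = 4816
Weighted mean = 947915 / 4816 = 196.8262
Difference (weighted minus unweighted) = -40.951573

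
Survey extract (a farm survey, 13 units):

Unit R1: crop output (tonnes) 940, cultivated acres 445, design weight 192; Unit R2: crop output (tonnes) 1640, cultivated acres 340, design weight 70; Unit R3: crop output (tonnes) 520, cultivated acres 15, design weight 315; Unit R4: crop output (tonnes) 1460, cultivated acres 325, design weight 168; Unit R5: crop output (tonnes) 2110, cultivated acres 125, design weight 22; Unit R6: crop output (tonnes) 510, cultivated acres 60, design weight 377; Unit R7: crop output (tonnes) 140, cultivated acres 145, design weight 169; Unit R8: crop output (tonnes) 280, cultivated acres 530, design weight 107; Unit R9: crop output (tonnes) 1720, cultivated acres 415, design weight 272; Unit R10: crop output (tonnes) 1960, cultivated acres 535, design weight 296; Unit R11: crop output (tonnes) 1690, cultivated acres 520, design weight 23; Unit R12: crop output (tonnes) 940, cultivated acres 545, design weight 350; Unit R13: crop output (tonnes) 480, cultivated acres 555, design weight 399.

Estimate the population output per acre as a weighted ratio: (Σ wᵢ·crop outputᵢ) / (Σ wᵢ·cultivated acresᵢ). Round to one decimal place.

2.7

Σ wᵢ·y = 2604060
Σ wᵢ·x = 970545
Ratio = 2604060 / 970545 = 2.6830904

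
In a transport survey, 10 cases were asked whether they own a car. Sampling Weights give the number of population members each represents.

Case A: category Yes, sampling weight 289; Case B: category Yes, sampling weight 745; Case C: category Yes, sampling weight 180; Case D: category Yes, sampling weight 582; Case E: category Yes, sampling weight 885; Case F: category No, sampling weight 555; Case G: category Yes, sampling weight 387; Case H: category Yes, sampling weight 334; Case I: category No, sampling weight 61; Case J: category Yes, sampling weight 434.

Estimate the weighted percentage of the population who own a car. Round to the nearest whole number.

86

Sum of weights for 'Yes' = 289 + 745 + 180 + 582 + 885 + 387 + 334 + 434 = 3836
Total weight = 289 + 745 + 180 + 582 + 885 + 555 + 387 + 334 + 61 + 434 = 4452
Weighted proportion = 3836 / 4452 = 0.86163522 → 86.163522%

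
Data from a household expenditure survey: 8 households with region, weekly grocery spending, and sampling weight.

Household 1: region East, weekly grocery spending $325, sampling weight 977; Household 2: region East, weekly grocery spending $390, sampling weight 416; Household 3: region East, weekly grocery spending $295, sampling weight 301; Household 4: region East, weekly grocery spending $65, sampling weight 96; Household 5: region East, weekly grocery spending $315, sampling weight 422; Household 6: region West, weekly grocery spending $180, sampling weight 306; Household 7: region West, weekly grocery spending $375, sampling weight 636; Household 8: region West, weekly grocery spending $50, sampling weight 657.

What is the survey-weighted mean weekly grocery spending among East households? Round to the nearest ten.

320

East rows: 1, 2, 3, 4, 5
Weighted sum = 325×977 + 390×416 + 295×301 + 65×96 + 315×422
  = 707730
Sum of weights = 2212
Weighted mean = 707730 / 2212 = 319.95027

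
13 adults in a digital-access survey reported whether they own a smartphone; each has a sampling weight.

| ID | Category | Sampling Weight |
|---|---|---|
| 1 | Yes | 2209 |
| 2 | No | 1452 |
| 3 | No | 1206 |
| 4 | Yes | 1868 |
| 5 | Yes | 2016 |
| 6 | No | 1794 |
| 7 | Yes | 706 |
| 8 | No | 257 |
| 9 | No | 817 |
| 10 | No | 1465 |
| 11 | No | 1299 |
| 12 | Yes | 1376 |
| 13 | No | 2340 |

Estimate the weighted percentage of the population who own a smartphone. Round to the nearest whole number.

43

Sum of weights for 'Yes' = 2209 + 1868 + 2016 + 706 + 1376 = 8175
Total weight = 18805
Weighted proportion = 8175 / 18805 = 0.43472481 → 43.472481%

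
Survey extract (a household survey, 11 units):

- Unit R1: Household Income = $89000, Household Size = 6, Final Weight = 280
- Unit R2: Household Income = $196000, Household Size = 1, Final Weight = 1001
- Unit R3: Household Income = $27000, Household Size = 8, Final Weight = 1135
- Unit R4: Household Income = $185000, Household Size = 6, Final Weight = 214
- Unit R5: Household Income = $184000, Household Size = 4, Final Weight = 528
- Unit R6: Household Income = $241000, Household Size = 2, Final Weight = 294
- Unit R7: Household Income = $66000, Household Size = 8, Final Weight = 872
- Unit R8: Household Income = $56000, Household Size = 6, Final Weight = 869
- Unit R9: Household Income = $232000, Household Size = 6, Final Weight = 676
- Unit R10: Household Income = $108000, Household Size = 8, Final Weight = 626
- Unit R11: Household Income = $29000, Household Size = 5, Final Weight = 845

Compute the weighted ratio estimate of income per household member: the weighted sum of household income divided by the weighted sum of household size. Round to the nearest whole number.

Σ wᵢ·y = 814518000
Σ wᵢ·x = 41224
Ratio = 814518000 / 41224 = 19758.345

19758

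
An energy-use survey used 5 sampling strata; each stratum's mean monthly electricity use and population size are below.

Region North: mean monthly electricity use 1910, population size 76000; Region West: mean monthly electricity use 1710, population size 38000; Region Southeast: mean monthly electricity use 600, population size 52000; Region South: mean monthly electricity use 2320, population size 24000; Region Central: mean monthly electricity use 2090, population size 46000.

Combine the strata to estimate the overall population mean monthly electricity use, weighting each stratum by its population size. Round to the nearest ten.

1670

Σ Nₕ·x̄ₕ = 1910×76000 + 1710×38000 + 600×52000 + 2320×24000 + 2090×46000
  = 145160000 + 64980000 + 31200000 + 55680000 + 96140000 = 393160000
Σ Nₕ = 76000 + 38000 + 52000 + 24000 + 46000 = 236000
Overall mean = 393160000 / 236000 = 1665.9322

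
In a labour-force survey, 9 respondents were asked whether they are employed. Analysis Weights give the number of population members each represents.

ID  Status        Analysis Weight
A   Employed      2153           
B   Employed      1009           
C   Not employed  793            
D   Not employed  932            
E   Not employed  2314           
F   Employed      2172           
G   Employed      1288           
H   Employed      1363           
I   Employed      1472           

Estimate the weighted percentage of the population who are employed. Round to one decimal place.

70.1

Sum of weights for 'Employed' = 2153 + 1009 + 2172 + 1288 + 1363 + 1472 = 9457
Total weight = 2153 + 1009 + 793 + 932 + 2314 + 2172 + 1288 + 1363 + 1472 = 13496
Weighted proportion = 9457 / 13496 = 0.70072614 → 70.072614%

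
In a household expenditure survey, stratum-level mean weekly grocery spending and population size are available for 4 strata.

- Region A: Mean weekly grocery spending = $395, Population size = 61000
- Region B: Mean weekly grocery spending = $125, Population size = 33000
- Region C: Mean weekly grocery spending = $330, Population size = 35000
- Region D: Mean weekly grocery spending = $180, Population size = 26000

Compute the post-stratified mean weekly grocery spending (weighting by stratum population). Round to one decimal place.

286.8

Σ Nₕ·x̄ₕ = 395×61000 + 125×33000 + 330×35000 + 180×26000
  = 24095000 + 4125000 + 11550000 + 4680000 = 44450000
Σ Nₕ = 155000
Overall mean = 44450000 / 155000 = 286.77419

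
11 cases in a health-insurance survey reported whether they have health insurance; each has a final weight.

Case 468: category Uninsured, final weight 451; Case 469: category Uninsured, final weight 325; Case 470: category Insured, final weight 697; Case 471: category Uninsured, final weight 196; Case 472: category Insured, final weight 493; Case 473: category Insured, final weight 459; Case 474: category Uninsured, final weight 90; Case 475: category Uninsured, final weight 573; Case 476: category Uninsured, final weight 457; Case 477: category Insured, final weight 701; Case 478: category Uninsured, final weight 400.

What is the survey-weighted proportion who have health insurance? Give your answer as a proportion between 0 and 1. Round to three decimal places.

Sum of weights for 'Insured' = 697 + 493 + 459 + 701 = 2350
Total weight = 4842
Weighted proportion = 2350 / 4842 = 0.48533664

0.485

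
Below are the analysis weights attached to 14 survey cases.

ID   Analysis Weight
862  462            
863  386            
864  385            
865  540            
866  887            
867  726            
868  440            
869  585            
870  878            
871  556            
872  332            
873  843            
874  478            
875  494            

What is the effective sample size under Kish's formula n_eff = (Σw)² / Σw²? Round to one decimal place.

12.7

Σ wᵢ = 7992
Σ wᵢ² = 5025348
n_eff = 7992² / 5025348 = 63872064 / 5025348 = 12.709978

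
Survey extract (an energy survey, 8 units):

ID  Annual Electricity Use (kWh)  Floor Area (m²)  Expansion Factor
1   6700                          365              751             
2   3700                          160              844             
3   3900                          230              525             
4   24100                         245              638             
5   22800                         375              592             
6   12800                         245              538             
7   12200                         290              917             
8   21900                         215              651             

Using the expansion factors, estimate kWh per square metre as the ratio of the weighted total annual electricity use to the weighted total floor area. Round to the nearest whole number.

49

Σ wᵢ·y = 6700×751 + 3700×844 + 3900×525 + 24100×638 + 22800×592 + 12800×538 + 12200×917 + 21900×651
  = 5031700 + 3122800 + 2047500 + 15375800 + 13497600 + 6886400 + 11187400 + 14256900 = 71406100
Σ wᵢ·x = 365×751 + 160×844 + 230×525 + 245×638 + 375×592 + 245×538 + 290×917 + 215×651
  = 274115 + 135040 + 120750 + 156310 + 222000 + 131810 + 265930 + 139965 = 1445920
Ratio = 71406100 / 1445920 = 49.384544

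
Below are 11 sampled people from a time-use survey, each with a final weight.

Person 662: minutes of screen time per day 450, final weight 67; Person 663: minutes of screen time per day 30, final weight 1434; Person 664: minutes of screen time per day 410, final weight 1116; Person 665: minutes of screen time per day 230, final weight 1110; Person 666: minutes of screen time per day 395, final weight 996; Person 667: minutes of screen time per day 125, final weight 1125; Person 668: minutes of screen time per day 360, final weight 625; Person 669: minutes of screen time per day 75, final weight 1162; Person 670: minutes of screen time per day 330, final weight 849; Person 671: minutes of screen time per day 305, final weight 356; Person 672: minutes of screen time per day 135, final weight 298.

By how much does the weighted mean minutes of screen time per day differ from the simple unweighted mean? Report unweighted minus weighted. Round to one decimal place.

Unweighted sum = 450 + 30 + 410 + 230 + 395 + 125 + 360 + 75 + 330 + 305 + 135 = 2845
Unweighted mean = 2845 / 11 = 258.63636
Weighted sum = 450×67 + 30×1434 + 410×1116 + 230×1110 + 395×996 + 125×1125 + 360×625 + 75×1162 + 330×849 + 305×356 + 135×298
  = 30150 + 43020 + 457560 + 255300 + 393420 + 140625 + 225000 + 87150 + 280170 + 108580 + 40230 = 2061205
Sum of weights = 67 + 1434 + 1116 + 1110 + 996 + 1125 + 625 + 1162 + 849 + 356 + 298 = 9138
Weighted mean = 2061205 / 9138 = 225.56413
Difference (unweighted minus weighted) = 33.072236

33.1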